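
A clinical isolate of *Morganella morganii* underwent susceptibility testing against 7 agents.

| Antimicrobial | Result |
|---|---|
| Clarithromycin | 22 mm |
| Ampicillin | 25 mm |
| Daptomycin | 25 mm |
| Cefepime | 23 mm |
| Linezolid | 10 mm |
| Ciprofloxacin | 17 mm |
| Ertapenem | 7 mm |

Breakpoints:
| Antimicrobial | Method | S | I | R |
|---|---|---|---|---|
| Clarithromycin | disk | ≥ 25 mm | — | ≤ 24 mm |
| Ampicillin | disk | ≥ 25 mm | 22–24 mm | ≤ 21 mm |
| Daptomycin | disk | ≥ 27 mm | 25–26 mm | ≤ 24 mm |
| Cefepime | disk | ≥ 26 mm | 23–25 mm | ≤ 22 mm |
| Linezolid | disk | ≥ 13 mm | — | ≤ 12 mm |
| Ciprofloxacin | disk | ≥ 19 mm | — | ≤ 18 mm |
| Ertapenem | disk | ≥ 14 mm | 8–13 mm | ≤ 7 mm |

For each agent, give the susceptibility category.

Clarithromycin 22 mm: ≤ 24 mm ⇒ R
Ampicillin 25 mm: ≥ 25 mm → Susceptible
Daptomycin 25 mm: in 25–26 mm ⇒ intermediate
Cefepime 23 mm: in 23–25 mm → Intermediate
Linezolid 10 mm: ≤ 12 mm → resistant
Ciprofloxacin: 17 mm is ≤ 18 mm — R
Ertapenem: 7 mm is ≤ 7 mm ⇒ R

R, S, I, I, R, R, R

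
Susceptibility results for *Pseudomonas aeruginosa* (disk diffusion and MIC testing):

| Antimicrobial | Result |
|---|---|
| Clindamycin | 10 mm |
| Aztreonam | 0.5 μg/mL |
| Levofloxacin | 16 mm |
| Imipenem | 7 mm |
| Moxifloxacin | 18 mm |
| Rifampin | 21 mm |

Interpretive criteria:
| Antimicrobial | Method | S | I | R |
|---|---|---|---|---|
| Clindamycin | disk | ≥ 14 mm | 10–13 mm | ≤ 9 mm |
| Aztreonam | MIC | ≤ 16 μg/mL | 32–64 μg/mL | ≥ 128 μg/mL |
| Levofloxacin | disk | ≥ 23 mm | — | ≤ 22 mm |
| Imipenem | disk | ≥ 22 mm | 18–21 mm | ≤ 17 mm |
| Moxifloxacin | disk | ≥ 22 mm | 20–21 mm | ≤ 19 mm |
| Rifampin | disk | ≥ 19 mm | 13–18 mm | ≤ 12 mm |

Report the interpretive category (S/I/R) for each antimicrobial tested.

Clindamycin: 10 mm is in 10–13 mm ⇒ intermediate
Aztreonam: 0.5 μg/mL is ≤ 16 μg/mL — S
Levofloxacin 16 mm: ≤ 22 mm → R
Imipenem 7 mm: ≤ 17 mm → resistant
Moxifloxacin: 18 mm is ≤ 19 mm — Resistant
Rifampin 21 mm: ≥ 19 mm — susceptible

I, S, R, R, R, S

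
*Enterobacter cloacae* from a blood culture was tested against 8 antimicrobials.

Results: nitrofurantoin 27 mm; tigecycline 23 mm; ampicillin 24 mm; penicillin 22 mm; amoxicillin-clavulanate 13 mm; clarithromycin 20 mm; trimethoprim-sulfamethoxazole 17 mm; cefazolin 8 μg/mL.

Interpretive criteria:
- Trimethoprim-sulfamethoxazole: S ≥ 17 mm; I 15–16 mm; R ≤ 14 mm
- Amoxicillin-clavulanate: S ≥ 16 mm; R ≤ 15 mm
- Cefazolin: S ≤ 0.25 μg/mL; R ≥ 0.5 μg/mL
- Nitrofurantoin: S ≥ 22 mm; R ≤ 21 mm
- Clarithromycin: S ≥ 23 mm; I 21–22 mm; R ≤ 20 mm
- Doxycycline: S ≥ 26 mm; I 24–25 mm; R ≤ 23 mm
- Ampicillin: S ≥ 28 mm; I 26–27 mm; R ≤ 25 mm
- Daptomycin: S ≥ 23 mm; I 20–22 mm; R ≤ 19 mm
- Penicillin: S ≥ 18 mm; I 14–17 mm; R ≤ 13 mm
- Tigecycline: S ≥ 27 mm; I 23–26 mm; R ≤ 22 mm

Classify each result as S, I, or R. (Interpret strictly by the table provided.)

S, I, R, S, R, R, S, R

Nitrofurantoin: 27 mm is ≥ 22 mm ⇒ susceptible
Tigecycline: 23 mm is in 23–26 mm ⇒ intermediate
Ampicillin (24 mm) ≤ 25 mm → resistant
Penicillin: 22 mm is ≥ 18 mm ⇒ susceptible
Amoxicillin-clavulanate: 13 mm is ≤ 15 mm — Resistant
Clarithromycin (20 mm) ≤ 20 mm — Resistant
Trimethoprim-sulfamethoxazole: 17 mm is ≥ 17 mm — susceptible
Cefazolin: 8 μg/mL is ≥ 0.5 μg/mL ⇒ Resistant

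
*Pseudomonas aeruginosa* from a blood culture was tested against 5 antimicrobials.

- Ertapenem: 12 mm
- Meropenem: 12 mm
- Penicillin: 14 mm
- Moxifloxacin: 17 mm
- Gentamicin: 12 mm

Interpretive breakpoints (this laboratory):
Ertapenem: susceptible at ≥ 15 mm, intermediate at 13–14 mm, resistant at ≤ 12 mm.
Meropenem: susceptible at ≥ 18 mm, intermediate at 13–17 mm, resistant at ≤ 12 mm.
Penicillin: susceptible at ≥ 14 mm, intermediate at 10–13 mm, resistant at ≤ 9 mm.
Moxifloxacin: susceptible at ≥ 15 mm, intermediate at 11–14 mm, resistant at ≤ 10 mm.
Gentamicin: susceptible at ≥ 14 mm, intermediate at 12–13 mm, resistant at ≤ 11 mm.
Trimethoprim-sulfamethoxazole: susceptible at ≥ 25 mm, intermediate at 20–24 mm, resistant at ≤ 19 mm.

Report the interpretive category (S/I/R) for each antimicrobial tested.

R, R, S, S, I

Ertapenem (12 mm) ≤ 12 mm ⇒ resistant
Meropenem: 12 mm is ≤ 12 mm ⇒ Resistant
Penicillin (14 mm) ≥ 14 mm → Susceptible
Moxifloxacin (17 mm) ≥ 15 mm → Susceptible
Gentamicin 12 mm: in 12–13 mm — intermediate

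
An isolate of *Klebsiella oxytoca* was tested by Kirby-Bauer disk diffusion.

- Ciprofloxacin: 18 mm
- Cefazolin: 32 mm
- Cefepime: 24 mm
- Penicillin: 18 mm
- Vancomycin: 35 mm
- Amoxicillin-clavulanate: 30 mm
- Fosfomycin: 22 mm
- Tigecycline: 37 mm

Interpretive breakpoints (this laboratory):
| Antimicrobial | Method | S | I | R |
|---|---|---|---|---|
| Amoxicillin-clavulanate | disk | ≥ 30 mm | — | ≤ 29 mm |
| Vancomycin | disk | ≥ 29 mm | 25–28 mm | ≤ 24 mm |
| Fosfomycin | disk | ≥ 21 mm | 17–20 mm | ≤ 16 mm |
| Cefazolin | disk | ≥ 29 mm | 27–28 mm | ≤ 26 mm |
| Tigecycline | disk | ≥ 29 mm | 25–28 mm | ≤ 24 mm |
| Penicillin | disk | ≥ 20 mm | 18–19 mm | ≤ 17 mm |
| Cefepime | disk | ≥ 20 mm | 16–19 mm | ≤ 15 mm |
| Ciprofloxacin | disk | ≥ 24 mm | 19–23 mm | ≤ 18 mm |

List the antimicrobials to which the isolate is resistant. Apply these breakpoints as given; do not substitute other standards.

ciprofloxacin

Ciprofloxacin (18 mm) ≤ 18 mm — R
Cefazolin (32 mm) ≥ 29 mm ⇒ S
Cefepime 24 mm: ≥ 20 mm — S
Penicillin: 18 mm is in 18–19 mm — intermediate
Vancomycin (35 mm) ≥ 29 mm — susceptible
Amoxicillin-clavulanate (30 mm) ≥ 30 mm ⇒ S
Fosfomycin: 22 mm is ≥ 21 mm ⇒ susceptible
Tigecycline 37 mm: ≥ 29 mm → Susceptible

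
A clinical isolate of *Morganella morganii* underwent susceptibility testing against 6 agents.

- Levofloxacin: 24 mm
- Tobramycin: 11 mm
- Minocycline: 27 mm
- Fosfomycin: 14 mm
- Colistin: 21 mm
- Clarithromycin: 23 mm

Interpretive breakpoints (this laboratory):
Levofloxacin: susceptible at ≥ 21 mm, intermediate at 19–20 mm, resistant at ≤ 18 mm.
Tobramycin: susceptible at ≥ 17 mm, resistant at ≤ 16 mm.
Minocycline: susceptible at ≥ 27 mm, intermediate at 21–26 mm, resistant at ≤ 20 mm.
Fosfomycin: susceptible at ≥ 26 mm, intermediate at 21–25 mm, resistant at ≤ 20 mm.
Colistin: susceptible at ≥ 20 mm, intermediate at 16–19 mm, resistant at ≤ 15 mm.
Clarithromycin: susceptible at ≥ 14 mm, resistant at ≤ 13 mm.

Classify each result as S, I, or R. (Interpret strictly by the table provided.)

Levofloxacin: 24 mm is ≥ 21 mm ⇒ S
Tobramycin: 11 mm is ≤ 16 mm ⇒ R
Minocycline (27 mm) ≥ 27 mm ⇒ susceptible
Fosfomycin 14 mm: ≤ 20 mm → resistant
Colistin: 21 mm is ≥ 20 mm — susceptible
Clarithromycin 23 mm: ≥ 14 mm → Susceptible

S, R, S, R, S, S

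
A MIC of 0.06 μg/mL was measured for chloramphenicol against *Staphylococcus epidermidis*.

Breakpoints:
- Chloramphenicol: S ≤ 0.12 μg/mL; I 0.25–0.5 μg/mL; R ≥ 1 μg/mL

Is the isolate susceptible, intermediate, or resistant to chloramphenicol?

Chloramphenicol: 0.06 μg/mL is ≤ 0.12 μg/mL → susceptible

S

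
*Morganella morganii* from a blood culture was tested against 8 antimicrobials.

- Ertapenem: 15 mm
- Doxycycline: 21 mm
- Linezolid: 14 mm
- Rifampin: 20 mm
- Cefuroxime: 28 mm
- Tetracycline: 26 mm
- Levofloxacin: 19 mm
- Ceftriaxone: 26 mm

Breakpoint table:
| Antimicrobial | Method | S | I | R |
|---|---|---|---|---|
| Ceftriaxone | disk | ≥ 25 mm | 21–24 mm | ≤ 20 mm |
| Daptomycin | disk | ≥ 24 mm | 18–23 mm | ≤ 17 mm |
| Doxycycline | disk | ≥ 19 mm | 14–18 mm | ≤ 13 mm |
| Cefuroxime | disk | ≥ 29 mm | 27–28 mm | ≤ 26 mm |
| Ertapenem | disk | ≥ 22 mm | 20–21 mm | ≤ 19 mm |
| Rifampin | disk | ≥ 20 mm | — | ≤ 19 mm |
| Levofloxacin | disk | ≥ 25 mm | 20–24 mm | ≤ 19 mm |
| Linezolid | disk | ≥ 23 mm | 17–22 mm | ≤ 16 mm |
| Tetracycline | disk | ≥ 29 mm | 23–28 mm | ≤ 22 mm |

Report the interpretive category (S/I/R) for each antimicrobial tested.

R, S, R, S, I, I, R, S

Ertapenem 15 mm: ≤ 19 mm — resistant
Doxycycline: 21 mm is ≥ 19 mm — susceptible
Linezolid: 14 mm is ≤ 16 mm — R
Rifampin (20 mm) ≥ 20 mm — S
Cefuroxime (28 mm) in 27–28 mm ⇒ I
Tetracycline 26 mm: in 23–28 mm ⇒ Intermediate
Levofloxacin 19 mm: ≤ 19 mm ⇒ resistant
Ceftriaxone: 26 mm is ≥ 25 mm ⇒ S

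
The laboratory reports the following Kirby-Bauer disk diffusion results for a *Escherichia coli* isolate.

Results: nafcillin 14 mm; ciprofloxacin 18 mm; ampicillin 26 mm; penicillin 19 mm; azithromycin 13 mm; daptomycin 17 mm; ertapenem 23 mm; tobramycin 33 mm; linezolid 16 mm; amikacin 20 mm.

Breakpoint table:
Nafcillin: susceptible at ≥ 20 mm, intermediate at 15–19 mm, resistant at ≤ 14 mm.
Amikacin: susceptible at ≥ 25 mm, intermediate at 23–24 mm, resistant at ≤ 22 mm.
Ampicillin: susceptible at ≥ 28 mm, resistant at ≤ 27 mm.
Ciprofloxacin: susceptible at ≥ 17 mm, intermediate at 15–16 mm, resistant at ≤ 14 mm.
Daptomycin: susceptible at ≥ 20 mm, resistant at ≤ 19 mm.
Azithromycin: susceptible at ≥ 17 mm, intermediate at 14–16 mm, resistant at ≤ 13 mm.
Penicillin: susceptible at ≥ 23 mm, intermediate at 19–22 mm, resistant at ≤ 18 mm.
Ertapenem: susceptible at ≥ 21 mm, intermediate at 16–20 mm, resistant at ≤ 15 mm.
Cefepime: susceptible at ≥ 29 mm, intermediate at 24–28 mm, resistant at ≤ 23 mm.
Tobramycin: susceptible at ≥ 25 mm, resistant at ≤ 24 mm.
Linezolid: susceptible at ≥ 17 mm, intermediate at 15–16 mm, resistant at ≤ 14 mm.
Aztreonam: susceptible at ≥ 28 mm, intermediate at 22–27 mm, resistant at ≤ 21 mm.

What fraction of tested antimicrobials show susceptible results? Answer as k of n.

3 of 10

Nafcillin (14 mm) ≤ 14 mm — resistant
Ciprofloxacin (18 mm) ≥ 17 mm → Susceptible
Ampicillin: 26 mm is ≤ 27 mm → R
Penicillin (19 mm) in 19–22 mm ⇒ I
Azithromycin (13 mm) ≤ 13 mm → resistant
Daptomycin: 17 mm is ≤ 19 mm ⇒ R
Ertapenem (23 mm) ≥ 21 mm — S
Tobramycin: 33 mm is ≥ 25 mm ⇒ Susceptible
Linezolid 16 mm: in 15–16 mm → intermediate
Amikacin 20 mm: ≤ 22 mm ⇒ resistant
Susceptible: 3/10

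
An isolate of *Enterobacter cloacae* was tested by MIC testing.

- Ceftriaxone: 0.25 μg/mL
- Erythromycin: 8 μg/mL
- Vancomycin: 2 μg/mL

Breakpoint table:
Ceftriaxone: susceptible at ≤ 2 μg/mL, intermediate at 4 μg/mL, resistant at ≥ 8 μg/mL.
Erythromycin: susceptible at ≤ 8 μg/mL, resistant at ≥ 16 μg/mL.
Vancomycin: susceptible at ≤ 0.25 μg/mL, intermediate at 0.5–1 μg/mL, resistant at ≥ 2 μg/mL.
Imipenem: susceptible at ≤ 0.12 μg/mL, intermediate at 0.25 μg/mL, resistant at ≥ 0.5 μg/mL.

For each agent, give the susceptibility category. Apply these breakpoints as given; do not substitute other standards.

Ceftriaxone 0.25 μg/mL: ≤ 2 μg/mL ⇒ susceptible
Erythromycin: 8 μg/mL is ≤ 8 μg/mL — Susceptible
Vancomycin 2 μg/mL: ≥ 2 μg/mL ⇒ R

S, S, R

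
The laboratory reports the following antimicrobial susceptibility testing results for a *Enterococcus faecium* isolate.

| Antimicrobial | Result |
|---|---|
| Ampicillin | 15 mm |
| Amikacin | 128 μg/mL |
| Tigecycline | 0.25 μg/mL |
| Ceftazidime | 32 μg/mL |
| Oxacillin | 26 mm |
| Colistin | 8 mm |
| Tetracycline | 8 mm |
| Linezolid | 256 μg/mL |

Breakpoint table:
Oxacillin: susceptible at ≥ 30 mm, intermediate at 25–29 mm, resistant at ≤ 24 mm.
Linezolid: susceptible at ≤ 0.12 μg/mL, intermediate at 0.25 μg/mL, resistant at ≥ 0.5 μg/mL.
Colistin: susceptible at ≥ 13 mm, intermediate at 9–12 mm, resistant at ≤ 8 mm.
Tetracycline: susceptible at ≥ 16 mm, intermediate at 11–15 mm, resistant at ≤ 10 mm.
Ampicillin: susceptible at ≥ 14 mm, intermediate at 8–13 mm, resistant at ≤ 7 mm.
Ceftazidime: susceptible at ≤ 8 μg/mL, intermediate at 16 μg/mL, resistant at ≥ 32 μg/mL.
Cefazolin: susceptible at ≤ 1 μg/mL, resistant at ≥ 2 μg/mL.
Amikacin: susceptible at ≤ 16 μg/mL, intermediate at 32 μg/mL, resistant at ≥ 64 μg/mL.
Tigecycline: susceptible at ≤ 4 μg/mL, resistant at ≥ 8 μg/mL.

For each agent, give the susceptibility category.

Ampicillin 15 mm: ≥ 14 mm ⇒ S
Amikacin 128 μg/mL: ≥ 64 μg/mL — R
Tigecycline (0.25 μg/mL) ≤ 4 μg/mL → susceptible
Ceftazidime: 32 μg/mL is ≥ 32 μg/mL ⇒ Resistant
Oxacillin 26 mm: in 25–29 mm → Intermediate
Colistin: 8 mm is ≤ 8 mm ⇒ R
Tetracycline (8 mm) ≤ 10 mm → Resistant
Linezolid: 256 μg/mL is ≥ 0.5 μg/mL → R

S, R, S, R, I, R, R, R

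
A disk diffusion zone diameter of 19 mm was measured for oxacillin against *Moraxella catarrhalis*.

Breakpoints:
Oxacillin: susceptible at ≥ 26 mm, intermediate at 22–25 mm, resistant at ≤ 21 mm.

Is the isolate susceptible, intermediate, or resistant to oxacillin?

Oxacillin (19 mm) ≤ 21 mm ⇒ Resistant

R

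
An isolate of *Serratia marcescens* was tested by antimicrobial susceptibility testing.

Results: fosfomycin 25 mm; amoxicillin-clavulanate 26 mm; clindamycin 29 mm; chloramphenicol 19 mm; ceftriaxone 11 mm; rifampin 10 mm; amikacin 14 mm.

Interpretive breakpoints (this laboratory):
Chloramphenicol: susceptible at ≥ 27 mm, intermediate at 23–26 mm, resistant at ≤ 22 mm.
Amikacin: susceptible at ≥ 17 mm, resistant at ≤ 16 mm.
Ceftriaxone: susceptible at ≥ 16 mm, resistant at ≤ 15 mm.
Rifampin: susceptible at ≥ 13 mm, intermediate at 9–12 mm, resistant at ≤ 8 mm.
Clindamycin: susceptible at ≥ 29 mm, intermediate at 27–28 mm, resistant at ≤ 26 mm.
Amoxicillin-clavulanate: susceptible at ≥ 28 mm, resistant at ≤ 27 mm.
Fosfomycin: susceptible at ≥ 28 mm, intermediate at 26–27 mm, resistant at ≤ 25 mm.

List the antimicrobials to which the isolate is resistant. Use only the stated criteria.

Fosfomycin 25 mm: ≤ 25 mm ⇒ resistant
Amoxicillin-clavulanate 26 mm: ≤ 27 mm → R
Clindamycin: 29 mm is ≥ 29 mm → S
Chloramphenicol 19 mm: ≤ 22 mm — Resistant
Ceftriaxone 11 mm: ≤ 15 mm — resistant
Rifampin (10 mm) in 9–12 mm — intermediate
Amikacin 14 mm: ≤ 16 mm ⇒ Resistant

fosfomycin, amoxicillin-clavulanate, chloramphenicol, ceftriaxone, amikacin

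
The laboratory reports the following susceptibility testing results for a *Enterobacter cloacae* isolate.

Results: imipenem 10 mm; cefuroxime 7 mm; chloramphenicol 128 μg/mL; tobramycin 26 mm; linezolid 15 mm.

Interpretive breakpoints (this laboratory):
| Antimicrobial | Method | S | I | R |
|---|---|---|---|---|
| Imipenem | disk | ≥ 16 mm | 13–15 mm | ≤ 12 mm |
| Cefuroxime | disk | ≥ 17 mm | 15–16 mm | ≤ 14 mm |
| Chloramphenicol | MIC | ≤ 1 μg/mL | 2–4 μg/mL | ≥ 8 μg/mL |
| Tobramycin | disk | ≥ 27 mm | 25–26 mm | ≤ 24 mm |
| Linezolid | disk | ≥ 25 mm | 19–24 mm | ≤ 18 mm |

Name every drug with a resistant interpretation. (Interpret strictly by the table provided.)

Imipenem 10 mm: ≤ 12 mm → resistant
Cefuroxime 7 mm: ≤ 14 mm ⇒ resistant
Chloramphenicol: 128 μg/mL is ≥ 8 μg/mL ⇒ R
Tobramycin: 26 mm is in 25–26 mm — I
Linezolid: 15 mm is ≤ 18 mm → resistant

imipenem, cefuroxime, chloramphenicol, linezolid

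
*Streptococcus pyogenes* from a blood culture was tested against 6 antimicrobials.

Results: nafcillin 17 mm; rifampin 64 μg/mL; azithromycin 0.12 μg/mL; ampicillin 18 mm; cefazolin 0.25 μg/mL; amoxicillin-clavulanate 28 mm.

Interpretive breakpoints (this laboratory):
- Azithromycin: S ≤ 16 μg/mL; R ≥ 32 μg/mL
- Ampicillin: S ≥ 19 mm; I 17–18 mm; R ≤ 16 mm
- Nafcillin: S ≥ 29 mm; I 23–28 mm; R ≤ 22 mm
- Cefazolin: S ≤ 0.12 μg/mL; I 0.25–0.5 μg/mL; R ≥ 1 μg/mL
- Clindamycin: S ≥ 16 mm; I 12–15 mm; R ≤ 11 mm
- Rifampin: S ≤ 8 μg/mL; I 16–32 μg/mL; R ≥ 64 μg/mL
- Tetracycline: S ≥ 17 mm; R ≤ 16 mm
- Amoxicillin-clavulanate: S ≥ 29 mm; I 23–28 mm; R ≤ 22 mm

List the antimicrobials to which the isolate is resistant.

Nafcillin: 17 mm is ≤ 22 mm → R
Rifampin: 64 μg/mL is ≥ 64 μg/mL → Resistant
Azithromycin 0.12 μg/mL: ≤ 16 μg/mL ⇒ S
Ampicillin (18 mm) in 17–18 mm ⇒ I
Cefazolin: 0.25 μg/mL is in 0.25–0.5 μg/mL ⇒ I
Amoxicillin-clavulanate: 28 mm is in 23–28 mm — intermediate

nafcillin, rifampin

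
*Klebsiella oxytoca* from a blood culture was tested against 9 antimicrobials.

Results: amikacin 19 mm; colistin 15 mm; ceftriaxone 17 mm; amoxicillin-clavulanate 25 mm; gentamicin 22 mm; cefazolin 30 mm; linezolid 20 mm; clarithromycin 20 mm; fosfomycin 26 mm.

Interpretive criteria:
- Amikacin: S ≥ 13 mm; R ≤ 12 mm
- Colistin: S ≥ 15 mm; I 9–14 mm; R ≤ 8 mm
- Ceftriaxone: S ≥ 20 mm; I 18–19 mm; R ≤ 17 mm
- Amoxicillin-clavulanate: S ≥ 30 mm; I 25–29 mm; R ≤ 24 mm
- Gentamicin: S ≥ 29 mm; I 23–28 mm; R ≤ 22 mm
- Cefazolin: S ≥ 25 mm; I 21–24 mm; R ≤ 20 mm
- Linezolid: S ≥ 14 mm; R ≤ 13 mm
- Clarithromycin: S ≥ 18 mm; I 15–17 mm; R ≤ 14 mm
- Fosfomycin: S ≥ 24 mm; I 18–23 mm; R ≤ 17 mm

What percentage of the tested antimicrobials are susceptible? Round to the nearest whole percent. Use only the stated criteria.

67%

Amikacin: 19 mm is ≥ 13 mm ⇒ S
Colistin 15 mm: ≥ 15 mm → Susceptible
Ceftriaxone (17 mm) ≤ 17 mm → R
Amoxicillin-clavulanate 25 mm: in 25–29 mm → intermediate
Gentamicin: 22 mm is ≤ 22 mm ⇒ resistant
Cefazolin 30 mm: ≥ 25 mm ⇒ S
Linezolid 20 mm: ≥ 14 mm — S
Clarithromycin (20 mm) ≥ 18 mm → Susceptible
Fosfomycin (26 mm) ≥ 24 mm → Susceptible
Susceptible: 6/9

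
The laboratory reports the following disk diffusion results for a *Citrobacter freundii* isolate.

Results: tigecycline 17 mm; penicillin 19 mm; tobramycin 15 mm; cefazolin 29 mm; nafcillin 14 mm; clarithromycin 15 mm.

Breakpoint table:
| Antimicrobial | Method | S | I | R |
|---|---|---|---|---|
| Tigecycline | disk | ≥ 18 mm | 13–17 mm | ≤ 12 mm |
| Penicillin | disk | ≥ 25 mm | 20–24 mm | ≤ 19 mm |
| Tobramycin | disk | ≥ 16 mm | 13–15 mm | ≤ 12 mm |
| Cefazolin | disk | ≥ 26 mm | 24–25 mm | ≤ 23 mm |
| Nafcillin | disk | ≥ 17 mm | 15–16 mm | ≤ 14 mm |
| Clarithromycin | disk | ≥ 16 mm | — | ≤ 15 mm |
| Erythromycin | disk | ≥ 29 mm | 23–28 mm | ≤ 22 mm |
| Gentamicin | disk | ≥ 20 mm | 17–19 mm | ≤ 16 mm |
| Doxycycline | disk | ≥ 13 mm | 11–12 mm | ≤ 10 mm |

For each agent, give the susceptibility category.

I, R, I, S, R, R

Tigecycline (17 mm) in 13–17 mm → Intermediate
Penicillin (19 mm) ≤ 19 mm ⇒ R
Tobramycin (15 mm) in 13–15 mm → I
Cefazolin: 29 mm is ≥ 26 mm → S
Nafcillin: 14 mm is ≤ 14 mm — Resistant
Clarithromycin: 15 mm is ≤ 15 mm — resistant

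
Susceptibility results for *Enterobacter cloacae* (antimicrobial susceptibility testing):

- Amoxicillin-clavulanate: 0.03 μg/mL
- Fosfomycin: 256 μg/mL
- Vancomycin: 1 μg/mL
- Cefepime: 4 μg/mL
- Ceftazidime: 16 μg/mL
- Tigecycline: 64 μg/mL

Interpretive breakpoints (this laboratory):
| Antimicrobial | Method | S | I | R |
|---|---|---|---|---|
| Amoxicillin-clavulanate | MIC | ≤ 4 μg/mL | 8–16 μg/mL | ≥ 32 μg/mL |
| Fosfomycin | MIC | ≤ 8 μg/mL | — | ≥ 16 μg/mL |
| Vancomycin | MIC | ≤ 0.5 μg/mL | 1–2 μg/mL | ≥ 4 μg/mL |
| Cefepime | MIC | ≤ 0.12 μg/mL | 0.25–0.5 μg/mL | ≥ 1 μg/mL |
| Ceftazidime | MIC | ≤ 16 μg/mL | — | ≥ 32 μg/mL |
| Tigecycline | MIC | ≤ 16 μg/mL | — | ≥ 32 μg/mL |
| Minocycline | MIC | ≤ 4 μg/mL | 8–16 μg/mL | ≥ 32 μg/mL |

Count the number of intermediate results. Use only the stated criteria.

Amoxicillin-clavulanate (0.03 μg/mL) ≤ 4 μg/mL ⇒ susceptible
Fosfomycin 256 μg/mL: ≥ 16 μg/mL — Resistant
Vancomycin (1 μg/mL) in 1–2 μg/mL ⇒ Intermediate
Cefepime (4 μg/mL) ≥ 1 μg/mL — Resistant
Ceftazidime: 16 μg/mL is ≤ 16 μg/mL → Susceptible
Tigecycline: 64 μg/mL is ≥ 32 μg/mL ⇒ R
Intermediate: 1

1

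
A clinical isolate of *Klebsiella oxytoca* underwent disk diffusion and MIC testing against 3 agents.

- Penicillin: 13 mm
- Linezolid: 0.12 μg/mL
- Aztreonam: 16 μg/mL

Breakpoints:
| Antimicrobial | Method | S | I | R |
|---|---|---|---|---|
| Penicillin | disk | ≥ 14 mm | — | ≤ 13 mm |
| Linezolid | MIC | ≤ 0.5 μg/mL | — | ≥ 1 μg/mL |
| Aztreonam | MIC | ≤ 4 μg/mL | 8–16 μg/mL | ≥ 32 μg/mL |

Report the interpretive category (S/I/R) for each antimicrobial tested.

Penicillin (13 mm) ≤ 13 mm — R
Linezolid 0.12 μg/mL: ≤ 0.5 μg/mL → Susceptible
Aztreonam: 16 μg/mL is in 8–16 μg/mL — intermediate

R, S, I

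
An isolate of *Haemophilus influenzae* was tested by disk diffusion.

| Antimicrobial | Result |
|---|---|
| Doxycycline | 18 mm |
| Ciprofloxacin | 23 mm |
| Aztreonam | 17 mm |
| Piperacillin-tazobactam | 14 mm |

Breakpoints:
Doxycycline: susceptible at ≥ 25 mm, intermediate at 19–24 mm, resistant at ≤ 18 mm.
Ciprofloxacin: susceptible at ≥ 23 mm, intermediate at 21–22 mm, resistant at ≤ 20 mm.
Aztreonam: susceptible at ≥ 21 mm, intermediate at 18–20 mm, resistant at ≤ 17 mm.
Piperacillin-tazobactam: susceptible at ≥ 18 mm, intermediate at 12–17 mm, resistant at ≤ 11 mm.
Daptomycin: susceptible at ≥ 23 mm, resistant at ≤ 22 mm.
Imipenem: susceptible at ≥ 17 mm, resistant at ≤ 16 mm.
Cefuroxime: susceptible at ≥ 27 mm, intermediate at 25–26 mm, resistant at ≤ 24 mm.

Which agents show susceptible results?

ciprofloxacin

Doxycycline 18 mm: ≤ 18 mm ⇒ Resistant
Ciprofloxacin 23 mm: ≥ 23 mm → S
Aztreonam 17 mm: ≤ 17 mm → Resistant
Piperacillin-tazobactam: 14 mm is in 12–17 mm — I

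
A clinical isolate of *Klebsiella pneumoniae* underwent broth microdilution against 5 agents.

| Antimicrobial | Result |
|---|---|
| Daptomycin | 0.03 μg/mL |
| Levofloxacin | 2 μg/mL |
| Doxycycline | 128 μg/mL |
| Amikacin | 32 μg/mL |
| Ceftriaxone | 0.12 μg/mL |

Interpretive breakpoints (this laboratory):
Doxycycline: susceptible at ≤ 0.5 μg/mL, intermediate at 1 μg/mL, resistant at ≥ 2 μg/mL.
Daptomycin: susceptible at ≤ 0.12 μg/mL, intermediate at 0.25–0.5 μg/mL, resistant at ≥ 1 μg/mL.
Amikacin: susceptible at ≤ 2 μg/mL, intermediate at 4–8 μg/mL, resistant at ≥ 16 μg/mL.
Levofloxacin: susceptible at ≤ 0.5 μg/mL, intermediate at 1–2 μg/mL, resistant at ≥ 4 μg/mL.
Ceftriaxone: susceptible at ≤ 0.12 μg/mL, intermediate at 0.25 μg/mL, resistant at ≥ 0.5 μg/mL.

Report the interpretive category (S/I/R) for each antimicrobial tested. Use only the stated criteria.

Daptomycin (0.03 μg/mL) ≤ 0.12 μg/mL ⇒ susceptible
Levofloxacin 2 μg/mL: in 1–2 μg/mL — I
Doxycycline 128 μg/mL: ≥ 2 μg/mL ⇒ Resistant
Amikacin: 32 μg/mL is ≥ 16 μg/mL — R
Ceftriaxone 0.12 μg/mL: ≤ 0.12 μg/mL → Susceptible

S, I, R, R, S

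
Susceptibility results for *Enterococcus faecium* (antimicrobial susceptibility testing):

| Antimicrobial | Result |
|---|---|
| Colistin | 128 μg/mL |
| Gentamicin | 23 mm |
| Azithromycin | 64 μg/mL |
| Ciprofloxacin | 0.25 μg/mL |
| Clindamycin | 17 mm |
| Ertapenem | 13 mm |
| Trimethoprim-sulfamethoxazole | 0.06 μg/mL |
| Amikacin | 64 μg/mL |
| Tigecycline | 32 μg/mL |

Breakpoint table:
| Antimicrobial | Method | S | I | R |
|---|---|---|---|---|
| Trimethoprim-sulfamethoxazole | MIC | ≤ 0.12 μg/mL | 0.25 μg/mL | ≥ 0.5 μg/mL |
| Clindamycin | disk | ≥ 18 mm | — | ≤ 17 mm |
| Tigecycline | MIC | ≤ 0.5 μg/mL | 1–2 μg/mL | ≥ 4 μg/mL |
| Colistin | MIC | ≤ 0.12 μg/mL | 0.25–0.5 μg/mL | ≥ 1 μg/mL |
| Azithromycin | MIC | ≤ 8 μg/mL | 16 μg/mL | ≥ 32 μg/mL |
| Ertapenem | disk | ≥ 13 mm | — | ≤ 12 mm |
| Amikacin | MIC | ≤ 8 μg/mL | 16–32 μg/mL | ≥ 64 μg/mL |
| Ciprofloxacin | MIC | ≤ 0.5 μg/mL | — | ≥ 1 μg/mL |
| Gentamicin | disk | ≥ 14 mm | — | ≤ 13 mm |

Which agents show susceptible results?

Colistin 128 μg/mL: ≥ 1 μg/mL → Resistant
Gentamicin 23 mm: ≥ 14 mm — Susceptible
Azithromycin 64 μg/mL: ≥ 32 μg/mL → Resistant
Ciprofloxacin (0.25 μg/mL) ≤ 0.5 μg/mL — S
Clindamycin: 17 mm is ≤ 17 mm — resistant
Ertapenem: 13 mm is ≥ 13 mm — Susceptible
Trimethoprim-sulfamethoxazole (0.06 μg/mL) ≤ 0.12 μg/mL → S
Amikacin: 64 μg/mL is ≥ 64 μg/mL ⇒ Resistant
Tigecycline: 32 μg/mL is ≥ 4 μg/mL — resistant

gentamicin, ciprofloxacin, ertapenem, trimethoprim-sulfamethoxazole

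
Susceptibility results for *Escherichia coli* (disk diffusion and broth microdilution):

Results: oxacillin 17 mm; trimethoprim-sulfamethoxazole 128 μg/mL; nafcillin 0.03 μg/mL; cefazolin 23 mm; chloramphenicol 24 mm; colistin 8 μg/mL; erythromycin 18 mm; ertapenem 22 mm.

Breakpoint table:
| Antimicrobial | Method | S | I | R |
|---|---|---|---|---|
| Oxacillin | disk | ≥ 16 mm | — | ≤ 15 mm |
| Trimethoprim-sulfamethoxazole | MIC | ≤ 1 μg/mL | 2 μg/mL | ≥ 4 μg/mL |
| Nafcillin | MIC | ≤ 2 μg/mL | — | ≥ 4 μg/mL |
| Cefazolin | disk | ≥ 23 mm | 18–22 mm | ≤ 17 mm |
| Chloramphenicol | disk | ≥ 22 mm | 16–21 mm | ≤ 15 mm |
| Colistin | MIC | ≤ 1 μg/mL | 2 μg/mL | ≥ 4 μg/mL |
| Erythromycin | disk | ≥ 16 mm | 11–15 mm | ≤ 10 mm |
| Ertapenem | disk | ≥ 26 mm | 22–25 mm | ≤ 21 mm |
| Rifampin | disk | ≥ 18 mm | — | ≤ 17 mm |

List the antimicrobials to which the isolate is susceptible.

oxacillin, nafcillin, cefazolin, chloramphenicol, erythromycin

Oxacillin (17 mm) ≥ 16 mm → S
Trimethoprim-sulfamethoxazole 128 μg/mL: ≥ 4 μg/mL — Resistant
Nafcillin: 0.03 μg/mL is ≤ 2 μg/mL — S
Cefazolin 23 mm: ≥ 23 mm → susceptible
Chloramphenicol: 24 mm is ≥ 22 mm — S
Colistin: 8 μg/mL is ≥ 4 μg/mL → resistant
Erythromycin (18 mm) ≥ 16 mm → susceptible
Ertapenem: 22 mm is in 22–25 mm — I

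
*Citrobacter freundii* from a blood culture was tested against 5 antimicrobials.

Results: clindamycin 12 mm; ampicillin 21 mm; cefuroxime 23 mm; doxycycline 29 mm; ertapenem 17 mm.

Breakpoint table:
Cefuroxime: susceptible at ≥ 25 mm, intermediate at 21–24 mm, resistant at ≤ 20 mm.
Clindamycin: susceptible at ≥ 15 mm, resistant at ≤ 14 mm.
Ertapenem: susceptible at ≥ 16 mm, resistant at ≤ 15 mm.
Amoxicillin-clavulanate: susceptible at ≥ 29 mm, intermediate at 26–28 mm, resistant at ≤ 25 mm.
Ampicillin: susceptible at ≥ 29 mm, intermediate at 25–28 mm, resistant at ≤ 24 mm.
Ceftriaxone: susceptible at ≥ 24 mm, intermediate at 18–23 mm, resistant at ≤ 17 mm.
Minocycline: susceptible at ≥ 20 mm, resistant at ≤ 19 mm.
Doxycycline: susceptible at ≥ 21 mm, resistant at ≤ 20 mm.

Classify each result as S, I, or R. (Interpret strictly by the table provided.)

R, R, I, S, S

Clindamycin: 12 mm is ≤ 14 mm — R
Ampicillin: 21 mm is ≤ 24 mm — resistant
Cefuroxime 23 mm: in 21–24 mm → intermediate
Doxycycline (29 mm) ≥ 21 mm → S
Ertapenem (17 mm) ≥ 16 mm → Susceptible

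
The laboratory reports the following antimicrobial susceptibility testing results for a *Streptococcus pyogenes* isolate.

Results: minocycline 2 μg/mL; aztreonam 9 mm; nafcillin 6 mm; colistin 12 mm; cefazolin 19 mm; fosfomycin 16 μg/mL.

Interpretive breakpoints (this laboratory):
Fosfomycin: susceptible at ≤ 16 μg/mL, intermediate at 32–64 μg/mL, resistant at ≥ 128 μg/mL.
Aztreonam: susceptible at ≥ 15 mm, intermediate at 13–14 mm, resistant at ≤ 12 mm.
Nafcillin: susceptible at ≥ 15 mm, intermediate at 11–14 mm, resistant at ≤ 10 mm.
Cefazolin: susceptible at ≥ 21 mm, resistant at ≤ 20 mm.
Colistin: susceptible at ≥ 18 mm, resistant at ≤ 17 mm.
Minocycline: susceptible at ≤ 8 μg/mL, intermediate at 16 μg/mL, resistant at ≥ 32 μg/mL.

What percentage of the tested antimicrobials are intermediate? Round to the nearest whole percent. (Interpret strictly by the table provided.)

Minocycline: 2 μg/mL is ≤ 8 μg/mL — susceptible
Aztreonam 9 mm: ≤ 12 mm → R
Nafcillin (6 mm) ≤ 10 mm — Resistant
Colistin (12 mm) ≤ 17 mm → resistant
Cefazolin: 19 mm is ≤ 20 mm — Resistant
Fosfomycin (16 μg/mL) ≤ 16 μg/mL → S
Intermediate: 0/6

0%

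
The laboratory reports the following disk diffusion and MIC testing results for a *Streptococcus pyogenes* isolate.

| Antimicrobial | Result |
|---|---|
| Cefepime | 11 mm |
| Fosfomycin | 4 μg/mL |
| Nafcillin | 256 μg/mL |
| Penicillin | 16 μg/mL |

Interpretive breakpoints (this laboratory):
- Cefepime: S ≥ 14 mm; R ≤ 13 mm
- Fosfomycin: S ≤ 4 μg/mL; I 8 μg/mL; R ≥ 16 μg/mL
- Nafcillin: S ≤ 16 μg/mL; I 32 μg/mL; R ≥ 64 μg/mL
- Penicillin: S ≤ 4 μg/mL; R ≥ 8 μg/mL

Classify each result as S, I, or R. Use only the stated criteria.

R, S, R, R

Cefepime: 11 mm is ≤ 13 mm — R
Fosfomycin: 4 μg/mL is ≤ 4 μg/mL — S
Nafcillin: 256 μg/mL is ≥ 64 μg/mL ⇒ resistant
Penicillin: 16 μg/mL is ≥ 8 μg/mL → R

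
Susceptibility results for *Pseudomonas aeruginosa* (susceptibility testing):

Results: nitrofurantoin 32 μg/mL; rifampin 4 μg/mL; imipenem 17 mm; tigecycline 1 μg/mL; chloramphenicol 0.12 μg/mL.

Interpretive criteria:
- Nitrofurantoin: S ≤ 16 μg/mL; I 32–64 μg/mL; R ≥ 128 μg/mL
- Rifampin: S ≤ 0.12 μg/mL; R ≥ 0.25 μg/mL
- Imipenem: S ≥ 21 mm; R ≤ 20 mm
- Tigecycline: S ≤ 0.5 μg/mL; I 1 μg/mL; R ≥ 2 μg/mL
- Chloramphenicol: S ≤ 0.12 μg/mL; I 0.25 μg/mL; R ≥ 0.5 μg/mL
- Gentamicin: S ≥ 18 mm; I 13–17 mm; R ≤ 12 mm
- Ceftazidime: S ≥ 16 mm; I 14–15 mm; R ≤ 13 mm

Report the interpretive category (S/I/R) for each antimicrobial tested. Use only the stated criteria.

I, R, R, I, S

Nitrofurantoin: 32 μg/mL is in 32–64 μg/mL ⇒ intermediate
Rifampin: 4 μg/mL is ≥ 0.25 μg/mL — resistant
Imipenem: 17 mm is ≤ 20 mm → resistant
Tigecycline (1 μg/mL) = 1 μg/mL ⇒ intermediate
Chloramphenicol: 0.12 μg/mL is ≤ 0.12 μg/mL ⇒ S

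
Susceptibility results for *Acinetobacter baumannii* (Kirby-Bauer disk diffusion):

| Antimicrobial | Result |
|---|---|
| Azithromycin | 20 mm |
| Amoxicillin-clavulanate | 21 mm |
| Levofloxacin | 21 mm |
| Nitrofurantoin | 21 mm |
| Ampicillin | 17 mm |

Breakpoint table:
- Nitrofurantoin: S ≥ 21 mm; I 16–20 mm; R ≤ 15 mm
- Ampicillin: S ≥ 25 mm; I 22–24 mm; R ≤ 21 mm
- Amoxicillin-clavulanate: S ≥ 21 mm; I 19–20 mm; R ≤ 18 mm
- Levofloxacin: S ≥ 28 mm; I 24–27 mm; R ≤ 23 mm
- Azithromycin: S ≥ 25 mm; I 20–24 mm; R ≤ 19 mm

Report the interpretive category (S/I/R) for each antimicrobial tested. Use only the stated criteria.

I, S, R, S, R

Azithromycin: 20 mm is in 20–24 mm → intermediate
Amoxicillin-clavulanate 21 mm: ≥ 21 mm ⇒ susceptible
Levofloxacin: 21 mm is ≤ 23 mm — resistant
Nitrofurantoin: 21 mm is ≥ 21 mm ⇒ susceptible
Ampicillin: 17 mm is ≤ 21 mm → Resistant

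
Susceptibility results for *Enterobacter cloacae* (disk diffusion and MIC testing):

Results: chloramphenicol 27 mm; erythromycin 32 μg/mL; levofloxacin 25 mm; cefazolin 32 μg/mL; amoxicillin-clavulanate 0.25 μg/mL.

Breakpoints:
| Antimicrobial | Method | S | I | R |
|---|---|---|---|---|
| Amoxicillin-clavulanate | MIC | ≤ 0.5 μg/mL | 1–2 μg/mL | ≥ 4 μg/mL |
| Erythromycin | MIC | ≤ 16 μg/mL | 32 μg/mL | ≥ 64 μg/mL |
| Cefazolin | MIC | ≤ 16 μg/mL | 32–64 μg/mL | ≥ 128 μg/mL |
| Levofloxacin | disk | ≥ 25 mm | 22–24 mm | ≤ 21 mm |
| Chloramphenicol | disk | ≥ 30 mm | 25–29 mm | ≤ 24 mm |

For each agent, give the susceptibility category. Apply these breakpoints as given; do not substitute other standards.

Chloramphenicol: 27 mm is in 25–29 mm → I
Erythromycin (32 μg/mL) = 32 μg/mL → intermediate
Levofloxacin (25 mm) ≥ 25 mm — S
Cefazolin 32 μg/mL: in 32–64 μg/mL → I
Amoxicillin-clavulanate 0.25 μg/mL: ≤ 0.5 μg/mL ⇒ S

I, I, S, I, S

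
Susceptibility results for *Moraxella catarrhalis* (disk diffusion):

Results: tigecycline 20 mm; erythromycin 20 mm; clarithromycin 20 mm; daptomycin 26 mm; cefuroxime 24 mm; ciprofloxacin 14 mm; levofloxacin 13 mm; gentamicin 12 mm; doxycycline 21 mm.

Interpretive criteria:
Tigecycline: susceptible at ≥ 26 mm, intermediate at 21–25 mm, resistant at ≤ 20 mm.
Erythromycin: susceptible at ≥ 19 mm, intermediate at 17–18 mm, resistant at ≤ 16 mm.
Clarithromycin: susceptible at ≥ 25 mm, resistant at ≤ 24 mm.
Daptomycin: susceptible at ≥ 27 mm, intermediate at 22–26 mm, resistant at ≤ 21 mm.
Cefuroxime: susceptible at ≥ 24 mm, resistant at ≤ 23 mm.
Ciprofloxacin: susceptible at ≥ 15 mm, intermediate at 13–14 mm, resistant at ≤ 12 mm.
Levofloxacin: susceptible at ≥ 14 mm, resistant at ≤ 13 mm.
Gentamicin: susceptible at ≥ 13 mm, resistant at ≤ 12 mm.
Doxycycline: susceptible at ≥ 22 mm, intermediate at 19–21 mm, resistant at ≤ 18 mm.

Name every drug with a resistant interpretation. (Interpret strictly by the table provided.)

tigecycline, clarithromycin, levofloxacin, gentamicin

Tigecycline 20 mm: ≤ 20 mm → R
Erythromycin 20 mm: ≥ 19 mm → susceptible
Clarithromycin (20 mm) ≤ 24 mm → resistant
Daptomycin: 26 mm is in 22–26 mm → Intermediate
Cefuroxime: 24 mm is ≥ 24 mm → Susceptible
Ciprofloxacin: 14 mm is in 13–14 mm — I
Levofloxacin: 13 mm is ≤ 13 mm → R
Gentamicin 12 mm: ≤ 12 mm ⇒ resistant
Doxycycline (21 mm) in 19–21 mm — Intermediate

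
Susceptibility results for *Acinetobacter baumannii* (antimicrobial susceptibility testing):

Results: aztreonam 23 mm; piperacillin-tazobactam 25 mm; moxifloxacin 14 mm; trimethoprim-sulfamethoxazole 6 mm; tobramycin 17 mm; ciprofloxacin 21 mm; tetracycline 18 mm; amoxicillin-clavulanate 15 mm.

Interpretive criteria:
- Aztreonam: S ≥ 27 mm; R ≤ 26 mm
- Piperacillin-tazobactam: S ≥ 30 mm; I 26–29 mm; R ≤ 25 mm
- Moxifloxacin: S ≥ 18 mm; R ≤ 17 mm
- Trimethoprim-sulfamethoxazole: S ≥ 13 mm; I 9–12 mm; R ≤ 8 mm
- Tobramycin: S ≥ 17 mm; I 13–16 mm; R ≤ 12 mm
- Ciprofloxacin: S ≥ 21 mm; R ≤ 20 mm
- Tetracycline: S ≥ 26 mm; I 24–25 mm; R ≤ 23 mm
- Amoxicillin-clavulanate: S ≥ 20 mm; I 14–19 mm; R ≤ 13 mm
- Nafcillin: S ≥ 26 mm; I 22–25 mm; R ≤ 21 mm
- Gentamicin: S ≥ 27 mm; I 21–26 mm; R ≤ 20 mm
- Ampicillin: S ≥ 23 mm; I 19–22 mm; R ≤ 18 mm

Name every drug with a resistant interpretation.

Aztreonam (23 mm) ≤ 26 mm → Resistant
Piperacillin-tazobactam 25 mm: ≤ 25 mm ⇒ Resistant
Moxifloxacin (14 mm) ≤ 17 mm → resistant
Trimethoprim-sulfamethoxazole (6 mm) ≤ 8 mm — resistant
Tobramycin: 17 mm is ≥ 17 mm ⇒ S
Ciprofloxacin: 21 mm is ≥ 21 mm — S
Tetracycline (18 mm) ≤ 23 mm ⇒ R
Amoxicillin-clavulanate 15 mm: in 14–19 mm ⇒ I

aztreonam, piperacillin-tazobactam, moxifloxacin, trimethoprim-sulfamethoxazole, tetracycline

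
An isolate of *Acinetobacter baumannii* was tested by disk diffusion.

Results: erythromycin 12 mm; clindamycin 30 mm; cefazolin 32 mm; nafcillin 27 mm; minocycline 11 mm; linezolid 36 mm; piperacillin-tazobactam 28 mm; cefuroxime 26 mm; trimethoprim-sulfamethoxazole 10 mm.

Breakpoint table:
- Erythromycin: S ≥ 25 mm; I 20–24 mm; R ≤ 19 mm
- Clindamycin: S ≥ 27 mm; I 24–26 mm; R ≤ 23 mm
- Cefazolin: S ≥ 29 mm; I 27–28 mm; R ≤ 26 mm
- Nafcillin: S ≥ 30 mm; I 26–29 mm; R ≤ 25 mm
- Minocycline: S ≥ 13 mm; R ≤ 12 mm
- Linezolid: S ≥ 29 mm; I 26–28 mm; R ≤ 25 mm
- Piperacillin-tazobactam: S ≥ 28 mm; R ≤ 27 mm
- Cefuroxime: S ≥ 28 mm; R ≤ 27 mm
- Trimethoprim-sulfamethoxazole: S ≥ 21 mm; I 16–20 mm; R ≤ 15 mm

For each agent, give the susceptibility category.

Erythromycin: 12 mm is ≤ 19 mm ⇒ Resistant
Clindamycin 30 mm: ≥ 27 mm ⇒ susceptible
Cefazolin: 32 mm is ≥ 29 mm ⇒ susceptible
Nafcillin (27 mm) in 26–29 mm ⇒ Intermediate
Minocycline: 11 mm is ≤ 12 mm ⇒ resistant
Linezolid: 36 mm is ≥ 29 mm ⇒ S
Piperacillin-tazobactam: 28 mm is ≥ 28 mm → susceptible
Cefuroxime 26 mm: ≤ 27 mm → R
Trimethoprim-sulfamethoxazole: 10 mm is ≤ 15 mm ⇒ R

R, S, S, I, R, S, S, R, R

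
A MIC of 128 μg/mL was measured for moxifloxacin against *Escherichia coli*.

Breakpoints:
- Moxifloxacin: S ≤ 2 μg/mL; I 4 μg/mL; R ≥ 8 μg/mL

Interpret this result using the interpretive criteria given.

Moxifloxacin: 128 μg/mL is ≥ 8 μg/mL — R

R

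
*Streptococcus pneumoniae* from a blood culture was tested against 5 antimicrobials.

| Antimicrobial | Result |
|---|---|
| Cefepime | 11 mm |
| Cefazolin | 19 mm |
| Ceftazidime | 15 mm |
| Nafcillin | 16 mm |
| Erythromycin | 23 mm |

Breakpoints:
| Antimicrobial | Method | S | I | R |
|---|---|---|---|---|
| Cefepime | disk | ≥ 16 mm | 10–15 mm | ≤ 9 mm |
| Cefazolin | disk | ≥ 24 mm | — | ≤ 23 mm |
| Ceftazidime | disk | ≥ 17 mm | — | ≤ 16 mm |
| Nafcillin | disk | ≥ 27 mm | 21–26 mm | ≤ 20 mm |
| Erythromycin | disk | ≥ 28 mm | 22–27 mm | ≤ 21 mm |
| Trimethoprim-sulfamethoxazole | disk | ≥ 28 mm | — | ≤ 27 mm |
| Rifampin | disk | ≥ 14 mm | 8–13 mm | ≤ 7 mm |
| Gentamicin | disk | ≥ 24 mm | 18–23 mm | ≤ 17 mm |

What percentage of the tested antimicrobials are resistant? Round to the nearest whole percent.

Cefepime 11 mm: in 10–15 mm ⇒ Intermediate
Cefazolin: 19 mm is ≤ 23 mm ⇒ resistant
Ceftazidime: 15 mm is ≤ 16 mm → R
Nafcillin (16 mm) ≤ 20 mm — resistant
Erythromycin 23 mm: in 22–27 mm → Intermediate
Resistant: 3/5

60%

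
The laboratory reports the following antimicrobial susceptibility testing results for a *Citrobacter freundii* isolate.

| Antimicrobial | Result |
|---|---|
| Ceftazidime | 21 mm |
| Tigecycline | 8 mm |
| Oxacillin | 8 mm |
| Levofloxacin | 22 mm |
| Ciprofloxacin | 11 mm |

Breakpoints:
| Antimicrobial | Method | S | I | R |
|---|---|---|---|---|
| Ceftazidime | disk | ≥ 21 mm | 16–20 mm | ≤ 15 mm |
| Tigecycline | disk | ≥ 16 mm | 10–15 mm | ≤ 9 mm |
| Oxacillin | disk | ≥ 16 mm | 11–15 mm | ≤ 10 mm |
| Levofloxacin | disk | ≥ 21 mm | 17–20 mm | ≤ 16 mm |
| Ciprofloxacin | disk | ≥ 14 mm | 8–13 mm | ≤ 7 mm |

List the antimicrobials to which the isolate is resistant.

tigecycline, oxacillin

Ceftazidime (21 mm) ≥ 21 mm ⇒ S
Tigecycline 8 mm: ≤ 9 mm ⇒ R
Oxacillin 8 mm: ≤ 10 mm ⇒ resistant
Levofloxacin: 22 mm is ≥ 21 mm → Susceptible
Ciprofloxacin (11 mm) in 8–13 mm — Intermediate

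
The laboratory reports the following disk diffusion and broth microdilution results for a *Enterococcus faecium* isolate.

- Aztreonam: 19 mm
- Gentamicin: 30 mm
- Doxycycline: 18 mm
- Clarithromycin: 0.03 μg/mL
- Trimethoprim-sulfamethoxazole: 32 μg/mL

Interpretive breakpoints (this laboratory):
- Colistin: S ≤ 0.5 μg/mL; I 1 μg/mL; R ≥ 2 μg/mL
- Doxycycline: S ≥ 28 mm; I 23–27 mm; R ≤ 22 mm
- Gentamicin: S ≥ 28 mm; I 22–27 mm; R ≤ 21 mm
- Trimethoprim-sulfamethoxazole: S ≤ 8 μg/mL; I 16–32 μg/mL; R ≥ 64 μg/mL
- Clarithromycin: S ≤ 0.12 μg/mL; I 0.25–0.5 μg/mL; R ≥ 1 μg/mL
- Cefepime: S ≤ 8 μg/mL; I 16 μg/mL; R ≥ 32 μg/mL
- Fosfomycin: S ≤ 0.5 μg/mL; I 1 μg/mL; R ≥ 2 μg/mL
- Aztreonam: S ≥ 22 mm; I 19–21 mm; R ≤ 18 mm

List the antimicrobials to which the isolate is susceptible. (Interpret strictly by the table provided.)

Aztreonam (19 mm) in 19–21 mm — intermediate
Gentamicin: 30 mm is ≥ 28 mm — S
Doxycycline 18 mm: ≤ 22 mm — resistant
Clarithromycin: 0.03 μg/mL is ≤ 0.12 μg/mL ⇒ susceptible
Trimethoprim-sulfamethoxazole: 32 μg/mL is in 16–32 μg/mL → intermediate

gentamicin, clarithromycin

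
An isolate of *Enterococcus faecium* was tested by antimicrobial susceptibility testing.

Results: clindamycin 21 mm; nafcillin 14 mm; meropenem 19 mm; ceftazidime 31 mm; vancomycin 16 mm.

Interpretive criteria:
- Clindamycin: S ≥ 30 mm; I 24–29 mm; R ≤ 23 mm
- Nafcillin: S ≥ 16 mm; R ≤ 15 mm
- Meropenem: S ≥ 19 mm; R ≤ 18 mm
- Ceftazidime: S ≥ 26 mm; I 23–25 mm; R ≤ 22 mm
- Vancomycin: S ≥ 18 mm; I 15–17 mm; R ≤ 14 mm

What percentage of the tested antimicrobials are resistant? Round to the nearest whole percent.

40%

Clindamycin 21 mm: ≤ 23 mm ⇒ Resistant
Nafcillin: 14 mm is ≤ 15 mm → R
Meropenem 19 mm: ≥ 19 mm → Susceptible
Ceftazidime (31 mm) ≥ 26 mm ⇒ susceptible
Vancomycin: 16 mm is in 15–17 mm ⇒ Intermediate
Resistant: 2/5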